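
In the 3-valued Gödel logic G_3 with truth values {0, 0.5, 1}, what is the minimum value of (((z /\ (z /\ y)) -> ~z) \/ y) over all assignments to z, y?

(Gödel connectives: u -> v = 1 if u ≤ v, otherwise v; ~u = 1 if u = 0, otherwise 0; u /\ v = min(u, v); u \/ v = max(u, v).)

The minimum is attained at z = 0.5, y = 0.5:
  (z /\ y) = min(0.5, 0.5) = 0.5
  (z /\ (z /\ y)) = min(0.5, 0.5) = 0.5
  ~z: Gödel ¬ of 0.5 = 0 (operand ≠ 0)
  ((z /\ (z /\ y)) -> ~z): 0.5 > 0, so result = 0
  (((z /\ (z /\ y)) -> ~z) \/ y) = max(0, 0.5) = 0.5
Checking all 9 assignments confirms none give a value below 0.50.

0.50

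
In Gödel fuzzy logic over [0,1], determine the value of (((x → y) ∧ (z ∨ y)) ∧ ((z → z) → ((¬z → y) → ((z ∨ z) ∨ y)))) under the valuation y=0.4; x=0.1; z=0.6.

0.60

(x → y): 0.1 ≤ 0.4, so result = 1
(z ∨ y) = max(0.6, 0.4) = 0.6
((x → y) ∧ (z ∨ y)) = min(1, 0.6) = 0.6
(z → z): 0.6 ≤ 0.6, so result = 1
¬z: Gödel ¬ of 0.6 = 0 (operand ≠ 0)
(¬z → y): 0 ≤ 0.4, so result = 1
(z ∨ z) = max(0.6, 0.6) = 0.6
((z ∨ z) ∨ y) = max(0.6, 0.4) = 0.6
((¬z → y) → ((z ∨ z) ∨ y)): 1 > 0.6, so result = 0.6
((z → z) → ((¬z → y) → ((z ∨ z) ∨ y))): 1 > 0.6, so result = 0.6
(((x → y) ∧ (z ∨ y)) ∧ ((z → z) → ((¬z → y) → ((z ∨ z) ∨ y)))) = min(0.6, 0.6) = 0.6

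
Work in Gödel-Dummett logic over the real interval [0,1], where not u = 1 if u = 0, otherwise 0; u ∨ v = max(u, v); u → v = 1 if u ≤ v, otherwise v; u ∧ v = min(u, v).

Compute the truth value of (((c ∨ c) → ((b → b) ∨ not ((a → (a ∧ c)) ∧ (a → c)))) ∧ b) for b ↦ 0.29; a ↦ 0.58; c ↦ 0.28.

(c ∨ c) = max(0.28, 0.28) = 0.28
(b → b): 0.29 ≤ 0.29, so result = 1
(a ∧ c) = min(0.58, 0.28) = 0.28
(a → (a ∧ c)): 0.58 > 0.28, so result = 0.28
(a → c): 0.58 > 0.28, so result = 0.28
((a → (a ∧ c)) ∧ (a → c)) = min(0.28, 0.28) = 0.28
not ((a → (a ∧ c)) ∧ (a → c)): Gödel ¬ of 0.28 = 0 (operand ≠ 0)
((b → b) ∨ not ((a → (a ∧ c)) ∧ (a → c))) = max(1, 0) = 1
((c ∨ c) → ((b → b) ∨ not ((a → (a ∧ c)) ∧ (a → c)))): 0.28 ≤ 1, so result = 1
(((c ∨ c) → ((b → b) ∨ not ((a → (a ∧ c)) ∧ (a → c)))) ∧ b) = min(1, 0.29) = 0.29

0.29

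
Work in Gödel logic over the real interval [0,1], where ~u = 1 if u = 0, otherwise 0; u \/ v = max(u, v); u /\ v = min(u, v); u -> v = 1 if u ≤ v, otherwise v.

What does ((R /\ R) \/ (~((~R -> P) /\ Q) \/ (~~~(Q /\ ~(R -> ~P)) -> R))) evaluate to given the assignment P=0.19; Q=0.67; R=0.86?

1.00

(R /\ R) = min(0.86, 0.86) = 0.86
~R: Gödel ¬ of 0.86 = 0 (operand ≠ 0)
(~R -> P): 0 ≤ 0.19, so result = 1
((~R -> P) /\ Q) = min(1, 0.67) = 0.67
~((~R -> P) /\ Q): Gödel ¬ of 0.67 = 0 (operand ≠ 0)
~P: Gödel ¬ of 0.19 = 0 (operand ≠ 0)
(R -> ~P): 0.86 > 0, so result = 0
~(R -> ~P): Gödel ¬ of 0 = 1 (operand is 0)
(Q /\ ~(R -> ~P)) = min(0.67, 1) = 0.67
~(Q /\ ~(R -> ~P)): Gödel ¬ of 0.67 = 0 (operand ≠ 0)
~~(Q /\ ~(R -> ~P)): Gödel ¬ of 0 = 1 (operand is 0)
~~~(Q /\ ~(R -> ~P)): Gödel ¬ of 1 = 0 (operand ≠ 0)
(~~~(Q /\ ~(R -> ~P)) -> R): 0 ≤ 0.86, so result = 1
(~((~R -> P) /\ Q) \/ (~~~(Q /\ ~(R -> ~P)) -> R)) = max(0, 1) = 1
((R /\ R) \/ (~((~R -> P) /\ Q) \/ (~~~(Q /\ ~(R -> ~P)) -> R))) = max(0.86, 1) = 1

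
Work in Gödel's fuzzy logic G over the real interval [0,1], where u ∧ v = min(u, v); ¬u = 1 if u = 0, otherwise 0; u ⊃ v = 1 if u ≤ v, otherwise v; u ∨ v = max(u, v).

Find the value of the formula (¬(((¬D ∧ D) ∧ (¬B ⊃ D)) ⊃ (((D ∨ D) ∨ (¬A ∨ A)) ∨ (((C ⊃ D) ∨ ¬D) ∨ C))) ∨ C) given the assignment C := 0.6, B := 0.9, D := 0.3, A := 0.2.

¬D: Gödel ¬ of 0.3 = 0 (operand ≠ 0)
(¬D ∧ D) = min(0, 0.3) = 0
¬B: Gödel ¬ of 0.9 = 0 (operand ≠ 0)
(¬B ⊃ D): 0 ≤ 0.3, so result = 1
((¬D ∧ D) ∧ (¬B ⊃ D)) = min(0, 1) = 0
(D ∨ D) = max(0.3, 0.3) = 0.3
¬A: Gödel ¬ of 0.2 = 0 (operand ≠ 0)
(¬A ∨ A) = max(0, 0.2) = 0.2
((D ∨ D) ∨ (¬A ∨ A)) = max(0.3, 0.2) = 0.3
(C ⊃ D): 0.6 > 0.3, so result = 0.3
¬D: Gödel ¬ of 0.3 = 0 (operand ≠ 0)
((C ⊃ D) ∨ ¬D) = max(0.3, 0) = 0.3
(((C ⊃ D) ∨ ¬D) ∨ C) = max(0.3, 0.6) = 0.6
(((D ∨ D) ∨ (¬A ∨ A)) ∨ (((C ⊃ D) ∨ ¬D) ∨ C)) = max(0.3, 0.6) = 0.6
(((¬D ∧ D) ∧ (¬B ⊃ D)) ⊃ (((D ∨ D) ∨ (¬A ∨ A)) ∨ (((C ⊃ D) ∨ ¬D) ∨ C))): 0 ≤ 0.6, so result = 1
¬(((¬D ∧ D) ∧ (¬B ⊃ D)) ⊃ (((D ∨ D) ∨ (¬A ∨ A)) ∨ (((C ⊃ D) ∨ ¬D) ∨ C))): Gödel ¬ of 1 = 0 (operand ≠ 0)
(¬(((¬D ∧ D) ∧ (¬B ⊃ D)) ⊃ (((D ∨ D) ∨ (¬A ∨ A)) ∨ (((C ⊃ D) ∨ ¬D) ∨ C))) ∨ C) = max(0, 0.6) = 0.6

0.60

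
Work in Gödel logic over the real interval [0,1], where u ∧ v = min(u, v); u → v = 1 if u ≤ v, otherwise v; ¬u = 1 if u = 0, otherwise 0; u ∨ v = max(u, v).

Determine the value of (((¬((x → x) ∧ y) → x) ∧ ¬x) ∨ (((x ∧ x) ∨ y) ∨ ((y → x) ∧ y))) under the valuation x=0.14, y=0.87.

(x → x): 0.14 ≤ 0.14, so result = 1
((x → x) ∧ y) = min(1, 0.87) = 0.87
¬((x → x) ∧ y): Gödel ¬ of 0.87 = 0 (operand ≠ 0)
(¬((x → x) ∧ y) → x): 0 ≤ 0.14, so result = 1
¬x: Gödel ¬ of 0.14 = 0 (operand ≠ 0)
((¬((x → x) ∧ y) → x) ∧ ¬x) = min(1, 0) = 0
(x ∧ x) = min(0.14, 0.14) = 0.14
((x ∧ x) ∨ y) = max(0.14, 0.87) = 0.87
(y → x): 0.87 > 0.14, so result = 0.14
((y → x) ∧ y) = min(0.14, 0.87) = 0.14
(((x ∧ x) ∨ y) ∨ ((y → x) ∧ y)) = max(0.87, 0.14) = 0.87
(((¬((x → x) ∧ y) → x) ∧ ¬x) ∨ (((x ∧ x) ∨ y) ∨ ((y → x) ∧ y))) = max(0, 0.87) = 0.87

0.87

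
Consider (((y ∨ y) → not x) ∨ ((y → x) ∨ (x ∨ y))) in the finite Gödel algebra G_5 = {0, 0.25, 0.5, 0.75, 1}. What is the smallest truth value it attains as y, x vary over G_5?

The minimum is attained at y = 0.5, x = 0.25:
  (y ∨ y) = max(0.5, 0.5) = 0.5
  not x: Gödel ¬ of 0.25 = 0 (operand ≠ 0)
  ((y ∨ y) → not x): 0.5 > 0, so result = 0
  (y → x): 0.5 > 0.25, so result = 0.25
  (x ∨ y) = max(0.25, 0.5) = 0.5
  ((y → x) ∨ (x ∨ y)) = max(0.25, 0.5) = 0.5
  (((y ∨ y) → not x) ∨ ((y → x) ∨ (x ∨ y))) = max(0, 0.5) = 0.5
Checking all 25 assignments confirms none give a value below 0.50.

0.50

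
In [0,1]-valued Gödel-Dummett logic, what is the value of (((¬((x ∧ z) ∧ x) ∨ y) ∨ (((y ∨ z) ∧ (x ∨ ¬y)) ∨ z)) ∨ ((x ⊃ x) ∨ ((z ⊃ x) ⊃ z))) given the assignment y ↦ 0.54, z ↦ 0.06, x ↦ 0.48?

(x ∧ z) = min(0.48, 0.06) = 0.06
((x ∧ z) ∧ x) = min(0.06, 0.48) = 0.06
¬((x ∧ z) ∧ x): Gödel ¬ of 0.06 = 0 (operand ≠ 0)
(¬((x ∧ z) ∧ x) ∨ y) = max(0, 0.54) = 0.54
(y ∨ z) = max(0.54, 0.06) = 0.54
¬y: Gödel ¬ of 0.54 = 0 (operand ≠ 0)
(x ∨ ¬y) = max(0.48, 0) = 0.48
((y ∨ z) ∧ (x ∨ ¬y)) = min(0.54, 0.48) = 0.48
(((y ∨ z) ∧ (x ∨ ¬y)) ∨ z) = max(0.48, 0.06) = 0.48
((¬((x ∧ z) ∧ x) ∨ y) ∨ (((y ∨ z) ∧ (x ∨ ¬y)) ∨ z)) = max(0.54, 0.48) = 0.54
(x ⊃ x): 0.48 ≤ 0.48, so result = 1
(z ⊃ x): 0.06 ≤ 0.48, so result = 1
((z ⊃ x) ⊃ z): 1 > 0.06, so result = 0.06
((x ⊃ x) ∨ ((z ⊃ x) ⊃ z)) = max(1, 0.06) = 1
(((¬((x ∧ z) ∧ x) ∨ y) ∨ (((y ∨ z) ∧ (x ∨ ¬y)) ∨ z)) ∨ ((x ⊃ x) ∨ ((z ⊃ x) ⊃ z))) = max(0.54, 1) = 1

1.00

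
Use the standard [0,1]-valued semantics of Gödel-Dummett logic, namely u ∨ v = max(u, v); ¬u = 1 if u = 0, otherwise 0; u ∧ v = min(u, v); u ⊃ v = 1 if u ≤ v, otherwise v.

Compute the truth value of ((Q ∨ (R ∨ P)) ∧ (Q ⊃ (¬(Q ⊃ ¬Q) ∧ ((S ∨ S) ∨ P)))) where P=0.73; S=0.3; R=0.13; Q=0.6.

(R ∨ P) = max(0.13, 0.73) = 0.73
(Q ∨ (R ∨ P)) = max(0.6, 0.73) = 0.73
¬Q: Gödel ¬ of 0.6 = 0 (operand ≠ 0)
(Q ⊃ ¬Q): 0.6 > 0, so result = 0
¬(Q ⊃ ¬Q): Gödel ¬ of 0 = 1 (operand is 0)
(S ∨ S) = max(0.3, 0.3) = 0.3
((S ∨ S) ∨ P) = max(0.3, 0.73) = 0.73
(¬(Q ⊃ ¬Q) ∧ ((S ∨ S) ∨ P)) = min(1, 0.73) = 0.73
(Q ⊃ (¬(Q ⊃ ¬Q) ∧ ((S ∨ S) ∨ P))): 0.6 ≤ 0.73, so result = 1
((Q ∨ (R ∨ P)) ∧ (Q ⊃ (¬(Q ⊃ ¬Q) ∧ ((S ∨ S) ∨ P)))) = min(0.73, 1) = 0.73

0.73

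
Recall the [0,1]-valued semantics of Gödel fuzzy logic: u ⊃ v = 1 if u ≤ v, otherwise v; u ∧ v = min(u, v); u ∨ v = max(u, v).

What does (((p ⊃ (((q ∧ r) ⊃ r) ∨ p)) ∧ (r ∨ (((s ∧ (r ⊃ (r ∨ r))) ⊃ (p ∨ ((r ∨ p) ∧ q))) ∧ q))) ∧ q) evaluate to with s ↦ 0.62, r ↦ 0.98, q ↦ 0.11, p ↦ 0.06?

0.11

(q ∧ r) = min(0.11, 0.98) = 0.11
((q ∧ r) ⊃ r): 0.11 ≤ 0.98, so result = 1
(((q ∧ r) ⊃ r) ∨ p) = max(1, 0.06) = 1
(p ⊃ (((q ∧ r) ⊃ r) ∨ p)): 0.06 ≤ 1, so result = 1
(r ∨ r) = max(0.98, 0.98) = 0.98
(r ⊃ (r ∨ r)): 0.98 ≤ 0.98, so result = 1
(s ∧ (r ⊃ (r ∨ r))) = min(0.62, 1) = 0.62
(r ∨ p) = max(0.98, 0.06) = 0.98
((r ∨ p) ∧ q) = min(0.98, 0.11) = 0.11
(p ∨ ((r ∨ p) ∧ q)) = max(0.06, 0.11) = 0.11
((s ∧ (r ⊃ (r ∨ r))) ⊃ (p ∨ ((r ∨ p) ∧ q))): 0.62 > 0.11, so result = 0.11
(((s ∧ (r ⊃ (r ∨ r))) ⊃ (p ∨ ((r ∨ p) ∧ q))) ∧ q) = min(0.11, 0.11) = 0.11
(r ∨ (((s ∧ (r ⊃ (r ∨ r))) ⊃ (p ∨ ((r ∨ p) ∧ q))) ∧ q)) = max(0.98, 0.11) = 0.98
((p ⊃ (((q ∧ r) ⊃ r) ∨ p)) ∧ (r ∨ (((s ∧ (r ⊃ (r ∨ r))) ⊃ (p ∨ ((r ∨ p) ∧ q))) ∧ q))) = min(1, 0.98) = 0.98
(((p ⊃ (((q ∧ r) ⊃ r) ∨ p)) ∧ (r ∨ (((s ∧ (r ⊃ (r ∨ r))) ⊃ (p ∨ ((r ∨ p) ∧ q))) ∧ q))) ∧ q) = min(0.98, 0.11) = 0.11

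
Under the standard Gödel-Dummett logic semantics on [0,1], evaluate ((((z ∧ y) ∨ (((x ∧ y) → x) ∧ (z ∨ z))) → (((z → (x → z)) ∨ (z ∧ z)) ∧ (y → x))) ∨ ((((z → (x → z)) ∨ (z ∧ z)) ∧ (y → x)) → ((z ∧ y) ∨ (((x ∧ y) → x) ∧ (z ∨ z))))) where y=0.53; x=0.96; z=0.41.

(z ∧ y) = min(0.41, 0.53) = 0.41
(x ∧ y) = min(0.96, 0.53) = 0.53
((x ∧ y) → x): 0.53 ≤ 0.96, so result = 1
(z ∨ z) = max(0.41, 0.41) = 0.41
(((x ∧ y) → x) ∧ (z ∨ z)) = min(1, 0.41) = 0.41
((z ∧ y) ∨ (((x ∧ y) → x) ∧ (z ∨ z))) = max(0.41, 0.41) = 0.41
(x → z): 0.96 > 0.41, so result = 0.41
(z → (x → z)): 0.41 ≤ 0.41, so result = 1
(z ∧ z) = min(0.41, 0.41) = 0.41
((z → (x → z)) ∨ (z ∧ z)) = max(1, 0.41) = 1
(y → x): 0.53 ≤ 0.96, so result = 1
(((z → (x → z)) ∨ (z ∧ z)) ∧ (y → x)) = min(1, 1) = 1
(((z ∧ y) ∨ (((x ∧ y) → x) ∧ (z ∨ z))) → (((z → (x → z)) ∨ (z ∧ z)) ∧ (y → x))): 0.41 ≤ 1, so result = 1
(x → z): 0.96 > 0.41, so result = 0.41
(z → (x → z)): 0.41 ≤ 0.41, so result = 1
(z ∧ z) = min(0.41, 0.41) = 0.41
((z → (x → z)) ∨ (z ∧ z)) = max(1, 0.41) = 1
(y → x): 0.53 ≤ 0.96, so result = 1
(((z → (x → z)) ∨ (z ∧ z)) ∧ (y → x)) = min(1, 1) = 1
(z ∧ y) = min(0.41, 0.53) = 0.41
(x ∧ y) = min(0.96, 0.53) = 0.53
((x ∧ y) → x): 0.53 ≤ 0.96, so result = 1
(z ∨ z) = max(0.41, 0.41) = 0.41
(((x ∧ y) → x) ∧ (z ∨ z)) = min(1, 0.41) = 0.41
((z ∧ y) ∨ (((x ∧ y) → x) ∧ (z ∨ z))) = max(0.41, 0.41) = 0.41
((((z → (x → z)) ∨ (z ∧ z)) ∧ (y → x)) → ((z ∧ y) ∨ (((x ∧ y) → x) ∧ (z ∨ z)))): 1 > 0.41, so result = 0.41
((((z ∧ y) ∨ (((x ∧ y) → x) ∧ (z ∨ z))) → (((z → (x → z)) ∨ (z ∧ z)) ∧ (y → x))) ∨ ((((z → (x → z)) ∨ (z ∧ z)) ∧ (y → x)) → ((z ∧ y) ∨ (((x ∧ y) → x) ∧ (z ∨ z))))) = max(1, 0.41) = 1

1.00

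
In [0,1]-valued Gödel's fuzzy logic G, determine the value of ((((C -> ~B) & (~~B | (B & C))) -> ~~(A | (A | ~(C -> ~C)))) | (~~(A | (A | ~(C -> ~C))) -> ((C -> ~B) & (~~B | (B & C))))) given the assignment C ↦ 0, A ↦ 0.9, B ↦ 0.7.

~B: Gödel ¬ of 0.7 = 0 (operand ≠ 0)
(C -> ~B): 0 ≤ 0, so result = 1
~B: Gödel ¬ of 0.7 = 0 (operand ≠ 0)
~~B: Gödel ¬ of 0 = 1 (operand is 0)
(B & C) = min(0.7, 0) = 0
(~~B | (B & C)) = max(1, 0) = 1
((C -> ~B) & (~~B | (B & C))) = min(1, 1) = 1
~C: Gödel ¬ of 0 = 1 (operand is 0)
(C -> ~C): 0 ≤ 1, so result = 1
~(C -> ~C): Gödel ¬ of 1 = 0 (operand ≠ 0)
(A | ~(C -> ~C)) = max(0.9, 0) = 0.9
(A | (A | ~(C -> ~C))) = max(0.9, 0.9) = 0.9
~(A | (A | ~(C -> ~C))): Gödel ¬ of 0.9 = 0 (operand ≠ 0)
~~(A | (A | ~(C -> ~C))): Gödel ¬ of 0 = 1 (operand is 0)
(((C -> ~B) & (~~B | (B & C))) -> ~~(A | (A | ~(C -> ~C)))): 1 ≤ 1, so result = 1
~C: Gödel ¬ of 0 = 1 (operand is 0)
(C -> ~C): 0 ≤ 1, so result = 1
~(C -> ~C): Gödel ¬ of 1 = 0 (operand ≠ 0)
(A | ~(C -> ~C)) = max(0.9, 0) = 0.9
(A | (A | ~(C -> ~C))) = max(0.9, 0.9) = 0.9
~(A | (A | ~(C -> ~C))): Gödel ¬ of 0.9 = 0 (operand ≠ 0)
~~(A | (A | ~(C -> ~C))): Gödel ¬ of 0 = 1 (operand is 0)
~B: Gödel ¬ of 0.7 = 0 (operand ≠ 0)
(C -> ~B): 0 ≤ 0, so result = 1
~B: Gödel ¬ of 0.7 = 0 (operand ≠ 0)
~~B: Gödel ¬ of 0 = 1 (operand is 0)
(B & C) = min(0.7, 0) = 0
(~~B | (B & C)) = max(1, 0) = 1
((C -> ~B) & (~~B | (B & C))) = min(1, 1) = 1
(~~(A | (A | ~(C -> ~C))) -> ((C -> ~B) & (~~B | (B & C)))): 1 ≤ 1, so result = 1
((((C -> ~B) & (~~B | (B & C))) -> ~~(A | (A | ~(C -> ~C)))) | (~~(A | (A | ~(C -> ~C))) -> ((C -> ~B) & (~~B | (B & C))))) = max(1, 1) = 1

1.00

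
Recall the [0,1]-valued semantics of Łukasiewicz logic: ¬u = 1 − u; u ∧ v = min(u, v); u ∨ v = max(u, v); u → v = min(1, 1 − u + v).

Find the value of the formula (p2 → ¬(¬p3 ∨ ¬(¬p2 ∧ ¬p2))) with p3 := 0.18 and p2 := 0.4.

0.78

¬p3: Łukasiewicz ¬ gives 1 − 0.18 = 0.82
¬p2: Łukasiewicz ¬ gives 1 − 0.4 = 0.6
¬p2: Łukasiewicz ¬ gives 1 − 0.4 = 0.6
(¬p2 ∧ ¬p2) = min(0.6, 0.6) = 0.6
¬(¬p2 ∧ ¬p2): Łukasiewicz ¬ gives 1 − 0.6 = 0.4
(¬p3 ∨ ¬(¬p2 ∧ ¬p2)) = max(0.82, 0.4) = 0.82
¬(¬p3 ∨ ¬(¬p2 ∧ ¬p2)): Łukasiewicz ¬ gives 1 − 0.82 = 0.18
(p2 → ¬(¬p3 ∨ ¬(¬p2 ∧ ¬p2))): min(1, 1 − 0.4 + 0.18) = 0.78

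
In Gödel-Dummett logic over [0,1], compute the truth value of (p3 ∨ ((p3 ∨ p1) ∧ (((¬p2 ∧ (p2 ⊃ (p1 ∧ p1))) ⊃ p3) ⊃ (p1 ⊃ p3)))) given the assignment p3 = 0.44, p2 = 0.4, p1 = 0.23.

(p3 ∨ p1) = max(0.44, 0.23) = 0.44
¬p2: Gödel ¬ of 0.4 = 0 (operand ≠ 0)
(p1 ∧ p1) = min(0.23, 0.23) = 0.23
(p2 ⊃ (p1 ∧ p1)): 0.4 > 0.23, so result = 0.23
(¬p2 ∧ (p2 ⊃ (p1 ∧ p1))) = min(0, 0.23) = 0
((¬p2 ∧ (p2 ⊃ (p1 ∧ p1))) ⊃ p3): 0 ≤ 0.44, so result = 1
(p1 ⊃ p3): 0.23 ≤ 0.44, so result = 1
(((¬p2 ∧ (p2 ⊃ (p1 ∧ p1))) ⊃ p3) ⊃ (p1 ⊃ p3)): 1 ≤ 1, so result = 1
((p3 ∨ p1) ∧ (((¬p2 ∧ (p2 ⊃ (p1 ∧ p1))) ⊃ p3) ⊃ (p1 ⊃ p3))) = min(0.44, 1) = 0.44
(p3 ∨ ((p3 ∨ p1) ∧ (((¬p2 ∧ (p2 ⊃ (p1 ∧ p1))) ⊃ p3) ⊃ (p1 ⊃ p3)))) = max(0.44, 0.44) = 0.44

0.44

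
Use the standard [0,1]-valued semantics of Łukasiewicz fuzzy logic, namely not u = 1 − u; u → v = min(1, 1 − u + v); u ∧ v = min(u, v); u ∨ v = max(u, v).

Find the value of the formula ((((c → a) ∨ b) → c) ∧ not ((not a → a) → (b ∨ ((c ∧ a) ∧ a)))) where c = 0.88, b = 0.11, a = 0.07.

0.03

(c → a): min(1, 1 − 0.88 + 0.07) = 0.19
((c → a) ∨ b) = max(0.19, 0.11) = 0.19
(((c → a) ∨ b) → c): min(1, 1 − 0.19 + 0.88) = 1
not a: Łukasiewicz ¬ gives 1 − 0.07 = 0.93
(not a → a): min(1, 1 − 0.93 + 0.07) = 0.14
(c ∧ a) = min(0.88, 0.07) = 0.07
((c ∧ a) ∧ a) = min(0.07, 0.07) = 0.07
(b ∨ ((c ∧ a) ∧ a)) = max(0.11, 0.07) = 0.11
((not a → a) → (b ∨ ((c ∧ a) ∧ a))): min(1, 1 − 0.14 + 0.11) = 0.97
not ((not a → a) → (b ∨ ((c ∧ a) ∧ a))): Łukasiewicz ¬ gives 1 − 0.97 = 0.03
((((c → a) ∨ b) → c) ∧ not ((not a → a) → (b ∨ ((c ∧ a) ∧ a)))) = min(1, 0.03) = 0.03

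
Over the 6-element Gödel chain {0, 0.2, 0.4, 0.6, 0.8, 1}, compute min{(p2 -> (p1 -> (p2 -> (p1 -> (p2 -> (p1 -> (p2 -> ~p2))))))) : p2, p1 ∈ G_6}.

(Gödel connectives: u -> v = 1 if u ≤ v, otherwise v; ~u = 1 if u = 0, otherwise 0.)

The minimum is attained at p2 = 0.2, p1 = 0.2:
  ~p2: Gödel ¬ of 0.2 = 0 (operand ≠ 0)
  (p2 -> ~p2): 0.2 > 0, so result = 0
  (p1 -> (p2 -> ~p2)): 0.2 > 0, so result = 0
  (p2 -> (p1 -> (p2 -> ~p2))): 0.2 > 0, so result = 0
  (p1 -> (p2 -> (p1 -> (p2 -> ~p2)))): 0.2 > 0, so result = 0
  (p2 -> (p1 -> (p2 -> (p1 -> (p2 -> ~p2))))): 0.2 > 0, so result = 0
  (p1 -> (p2 -> (p1 -> (p2 -> (p1 -> (p2 -> ~p2)))))): 0.2 > 0, so result = 0
  (p2 -> (p1 -> (p2 -> (p1 -> (p2 -> (p1 -> (p2 -> ~p2))))))): 0.2 > 0, so result = 0
Checking all 36 assignments confirms none give a value below 0.00.

0.00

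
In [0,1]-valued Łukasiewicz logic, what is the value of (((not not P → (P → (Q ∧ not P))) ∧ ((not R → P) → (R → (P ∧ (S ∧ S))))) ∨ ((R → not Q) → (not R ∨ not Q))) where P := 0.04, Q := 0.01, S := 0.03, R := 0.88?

not P: Łukasiewicz ¬ gives 1 − 0.04 = 0.96
not not P: Łukasiewicz ¬ gives 1 − 0.96 = 0.04
not P: Łukasiewicz ¬ gives 1 − 0.04 = 0.96
(Q ∧ not P) = min(0.01, 0.96) = 0.01
(P → (Q ∧ not P)): min(1, 1 − 0.04 + 0.01) = 0.97
(not not P → (P → (Q ∧ not P))): min(1, 1 − 0.04 + 0.97) = 1
not R: Łukasiewicz ¬ gives 1 − 0.88 = 0.12
(not R → P): min(1, 1 − 0.12 + 0.04) = 0.92
(S ∧ S) = min(0.03, 0.03) = 0.03
(P ∧ (S ∧ S)) = min(0.04, 0.03) = 0.03
(R → (P ∧ (S ∧ S))): min(1, 1 − 0.88 + 0.03) = 0.15
((not R → P) → (R → (P ∧ (S ∧ S)))): min(1, 1 − 0.92 + 0.15) = 0.23
((not not P → (P → (Q ∧ not P))) ∧ ((not R → P) → (R → (P ∧ (S ∧ S))))) = min(1, 0.23) = 0.23
not Q: Łukasiewicz ¬ gives 1 − 0.01 = 0.99
(R → not Q): min(1, 1 − 0.88 + 0.99) = 1
not R: Łukasiewicz ¬ gives 1 − 0.88 = 0.12
not Q: Łukasiewicz ¬ gives 1 − 0.01 = 0.99
(not R ∨ not Q) = max(0.12, 0.99) = 0.99
((R → not Q) → (not R ∨ not Q)): min(1, 1 − 1 + 0.99) = 0.99
(((not not P → (P → (Q ∧ not P))) ∧ ((not R → P) → (R → (P ∧ (S ∧ S))))) ∨ ((R → not Q) → (not R ∨ not Q))) = max(0.23, 0.99) = 0.99

0.99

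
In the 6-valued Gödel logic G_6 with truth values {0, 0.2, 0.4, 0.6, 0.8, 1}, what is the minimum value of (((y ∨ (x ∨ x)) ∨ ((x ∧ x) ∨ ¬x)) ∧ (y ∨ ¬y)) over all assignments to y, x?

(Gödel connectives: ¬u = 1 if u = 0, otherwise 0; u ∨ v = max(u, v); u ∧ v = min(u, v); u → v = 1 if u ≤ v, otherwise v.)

The minimum is attained at y = 0, x = 0.2:
  (x ∨ x) = max(0.2, 0.2) = 0.2
  (y ∨ (x ∨ x)) = max(0, 0.2) = 0.2
  (x ∧ x) = min(0.2, 0.2) = 0.2
  ¬x: Gödel ¬ of 0.2 = 0 (operand ≠ 0)
  ((x ∧ x) ∨ ¬x) = max(0.2, 0) = 0.2
  ((y ∨ (x ∨ x)) ∨ ((x ∧ x) ∨ ¬x)) = max(0.2, 0.2) = 0.2
  ¬y: Gödel ¬ of 0 = 1 (operand is 0)
  (y ∨ ¬y) = max(0, 1) = 1
  (((y ∨ (x ∨ x)) ∨ ((x ∧ x) ∨ ¬x)) ∧ (y ∨ ¬y)) = min(0.2, 1) = 0.2
Checking all 36 assignments confirms none give a value below 0.20.

0.20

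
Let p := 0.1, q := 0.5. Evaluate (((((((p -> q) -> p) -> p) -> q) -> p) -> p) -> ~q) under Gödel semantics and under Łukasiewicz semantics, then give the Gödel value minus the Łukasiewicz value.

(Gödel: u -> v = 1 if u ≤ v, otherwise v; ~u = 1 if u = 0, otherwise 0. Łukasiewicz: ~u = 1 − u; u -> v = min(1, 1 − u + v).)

Gödel evaluation:
  (p -> q): 0.1 ≤ 0.5, so result = 1
  ((p -> q) -> p): 1 > 0.1, so result = 0.1
  (((p -> q) -> p) -> p): 0.1 ≤ 0.1, so result = 1
  ((((p -> q) -> p) -> p) -> q): 1 > 0.5, so result = 0.5
  (((((p -> q) -> p) -> p) -> q) -> p): 0.5 > 0.1, so result = 0.1
  ((((((p -> q) -> p) -> p) -> q) -> p) -> p): 0.1 ≤ 0.1, so result = 1
  ~q: Gödel ¬ of 0.5 = 0 (operand ≠ 0)
  (((((((p -> q) -> p) -> p) -> q) -> p) -> p) -> ~q): 1 > 0, so result = 0
  Gödel value = 0
Łukasiewicz evaluation:
  (p -> q): min(1, 1 − 0.1 + 0.5) = 1
  ((p -> q) -> p): min(1, 1 − 1 + 0.1) = 0.1
  (((p -> q) -> p) -> p): min(1, 1 − 0.1 + 0.1) = 1
  ((((p -> q) -> p) -> p) -> q): min(1, 1 − 1 + 0.5) = 0.5
  (((((p -> q) -> p) -> p) -> q) -> p): min(1, 1 − 0.5 + 0.1) = 0.6
  ((((((p -> q) -> p) -> p) -> q) -> p) -> p): min(1, 1 − 0.6 + 0.1) = 0.5
  ~q: Łukasiewicz ¬ gives 1 − 0.5 = 0.5
  (((((((p -> q) -> p) -> p) -> q) -> p) -> p) -> ~q): min(1, 1 − 0.5 + 0.5) = 1
  Łukasiewicz value = 1
Difference: 0 − 1 = -1.00

-1.00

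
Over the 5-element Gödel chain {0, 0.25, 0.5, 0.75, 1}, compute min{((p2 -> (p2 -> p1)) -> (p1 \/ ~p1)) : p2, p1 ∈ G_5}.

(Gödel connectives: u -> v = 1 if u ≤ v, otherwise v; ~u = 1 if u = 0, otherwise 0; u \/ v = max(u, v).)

0.25

The minimum is attained at p2 = 0, p1 = 0.25:
  (p2 -> p1): 0 ≤ 0.25, so result = 1
  (p2 -> (p2 -> p1)): 0 ≤ 1, so result = 1
  ~p1: Gödel ¬ of 0.25 = 0 (operand ≠ 0)
  (p1 \/ ~p1) = max(0.25, 0) = 0.25
  ((p2 -> (p2 -> p1)) -> (p1 \/ ~p1)): 1 > 0.25, so result = 0.25
Checking all 25 assignments confirms none give a value below 0.25.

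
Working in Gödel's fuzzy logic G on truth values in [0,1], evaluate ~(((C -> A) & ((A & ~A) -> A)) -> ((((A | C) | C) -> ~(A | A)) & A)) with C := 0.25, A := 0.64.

1.00

(C -> A): 0.25 ≤ 0.64, so result = 1
~A: Gödel ¬ of 0.64 = 0 (operand ≠ 0)
(A & ~A) = min(0.64, 0) = 0
((A & ~A) -> A): 0 ≤ 0.64, so result = 1
((C -> A) & ((A & ~A) -> A)) = min(1, 1) = 1
(A | C) = max(0.64, 0.25) = 0.64
((A | C) | C) = max(0.64, 0.25) = 0.64
(A | A) = max(0.64, 0.64) = 0.64
~(A | A): Gödel ¬ of 0.64 = 0 (operand ≠ 0)
(((A | C) | C) -> ~(A | A)): 0.64 > 0, so result = 0
((((A | C) | C) -> ~(A | A)) & A) = min(0, 0.64) = 0
(((C -> A) & ((A & ~A) -> A)) -> ((((A | C) | C) -> ~(A | A)) & A)): 1 > 0, so result = 0
~(((C -> A) & ((A & ~A) -> A)) -> ((((A | C) | C) -> ~(A | A)) & A)): Gödel ¬ of 0 = 1 (operand is 0)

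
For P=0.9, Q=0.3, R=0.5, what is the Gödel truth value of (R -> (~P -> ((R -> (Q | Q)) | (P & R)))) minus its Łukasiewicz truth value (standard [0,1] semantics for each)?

0.00

Gödel evaluation:
  ~P: Gödel ¬ of 0.9 = 0 (operand ≠ 0)
  (Q | Q) = max(0.3, 0.3) = 0.3
  (R -> (Q | Q)): 0.5 > 0.3, so result = 0.3
  (P & R) = min(0.9, 0.5) = 0.5
  ((R -> (Q | Q)) | (P & R)) = max(0.3, 0.5) = 0.5
  (~P -> ((R -> (Q | Q)) | (P & R))): 0 ≤ 0.5, so result = 1
  (R -> (~P -> ((R -> (Q | Q)) | (P & R)))): 0.5 ≤ 1, so result = 1
  Gödel value = 1
Łukasiewicz evaluation:
  ~P: Łukasiewicz ¬ gives 1 − 0.9 = 0.1
  (Q | Q) = max(0.3, 0.3) = 0.3
  (R -> (Q | Q)): min(1, 1 − 0.5 + 0.3) = 0.8
  (P & R) = min(0.9, 0.5) = 0.5
  ((R -> (Q | Q)) | (P & R)) = max(0.8, 0.5) = 0.8
  (~P -> ((R -> (Q | Q)) | (P & R))): min(1, 1 − 0.1 + 0.8) = 1
  (R -> (~P -> ((R -> (Q | Q)) | (P & R)))): min(1, 1 − 0.5 + 1) = 1
  Łukasiewicz value = 1
Difference: 1 − 1 = 0.00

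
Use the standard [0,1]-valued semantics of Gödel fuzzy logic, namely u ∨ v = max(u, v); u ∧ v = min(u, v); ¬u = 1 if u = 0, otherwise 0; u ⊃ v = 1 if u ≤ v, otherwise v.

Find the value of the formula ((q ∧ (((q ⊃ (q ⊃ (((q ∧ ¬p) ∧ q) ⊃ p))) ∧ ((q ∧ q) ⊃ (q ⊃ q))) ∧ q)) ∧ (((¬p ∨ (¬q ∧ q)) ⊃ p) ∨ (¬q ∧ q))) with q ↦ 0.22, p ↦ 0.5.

¬p: Gödel ¬ of 0.5 = 0 (operand ≠ 0)
(q ∧ ¬p) = min(0.22, 0) = 0
((q ∧ ¬p) ∧ q) = min(0, 0.22) = 0
(((q ∧ ¬p) ∧ q) ⊃ p): 0 ≤ 0.5, so result = 1
(q ⊃ (((q ∧ ¬p) ∧ q) ⊃ p)): 0.22 ≤ 1, so result = 1
(q ⊃ (q ⊃ (((q ∧ ¬p) ∧ q) ⊃ p))): 0.22 ≤ 1, so result = 1
(q ∧ q) = min(0.22, 0.22) = 0.22
(q ⊃ q): 0.22 ≤ 0.22, so result = 1
((q ∧ q) ⊃ (q ⊃ q)): 0.22 ≤ 1, so result = 1
((q ⊃ (q ⊃ (((q ∧ ¬p) ∧ q) ⊃ p))) ∧ ((q ∧ q) ⊃ (q ⊃ q))) = min(1, 1) = 1
(((q ⊃ (q ⊃ (((q ∧ ¬p) ∧ q) ⊃ p))) ∧ ((q ∧ q) ⊃ (q ⊃ q))) ∧ q) = min(1, 0.22) = 0.22
(q ∧ (((q ⊃ (q ⊃ (((q ∧ ¬p) ∧ q) ⊃ p))) ∧ ((q ∧ q) ⊃ (q ⊃ q))) ∧ q)) = min(0.22, 0.22) = 0.22
¬p: Gödel ¬ of 0.5 = 0 (operand ≠ 0)
¬q: Gödel ¬ of 0.22 = 0 (operand ≠ 0)
(¬q ∧ q) = min(0, 0.22) = 0
(¬p ∨ (¬q ∧ q)) = max(0, 0) = 0
((¬p ∨ (¬q ∧ q)) ⊃ p): 0 ≤ 0.5, so result = 1
¬q: Gödel ¬ of 0.22 = 0 (operand ≠ 0)
(¬q ∧ q) = min(0, 0.22) = 0
(((¬p ∨ (¬q ∧ q)) ⊃ p) ∨ (¬q ∧ q)) = max(1, 0) = 1
((q ∧ (((q ⊃ (q ⊃ (((q ∧ ¬p) ∧ q) ⊃ p))) ∧ ((q ∧ q) ⊃ (q ⊃ q))) ∧ q)) ∧ (((¬p ∨ (¬q ∧ q)) ⊃ p) ∨ (¬q ∧ q))) = min(0.22, 1) = 0.22

0.22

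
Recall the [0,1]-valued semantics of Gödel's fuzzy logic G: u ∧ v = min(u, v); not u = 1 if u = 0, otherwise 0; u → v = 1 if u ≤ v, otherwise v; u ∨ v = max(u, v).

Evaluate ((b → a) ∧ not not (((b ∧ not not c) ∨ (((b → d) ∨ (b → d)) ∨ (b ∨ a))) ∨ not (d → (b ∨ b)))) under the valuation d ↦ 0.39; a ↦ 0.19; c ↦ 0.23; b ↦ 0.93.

0.19

(b → a): 0.93 > 0.19, so result = 0.19
not c: Gödel ¬ of 0.23 = 0 (operand ≠ 0)
not not c: Gödel ¬ of 0 = 1 (operand is 0)
(b ∧ not not c) = min(0.93, 1) = 0.93
(b → d): 0.93 > 0.39, so result = 0.39
(b → d): 0.93 > 0.39, so result = 0.39
((b → d) ∨ (b → d)) = max(0.39, 0.39) = 0.39
(b ∨ a) = max(0.93, 0.19) = 0.93
(((b → d) ∨ (b → d)) ∨ (b ∨ a)) = max(0.39, 0.93) = 0.93
((b ∧ not not c) ∨ (((b → d) ∨ (b → d)) ∨ (b ∨ a))) = max(0.93, 0.93) = 0.93
(b ∨ b) = max(0.93, 0.93) = 0.93
(d → (b ∨ b)): 0.39 ≤ 0.93, so result = 1
not (d → (b ∨ b)): Gödel ¬ of 1 = 0 (operand ≠ 0)
(((b ∧ not not c) ∨ (((b → d) ∨ (b → d)) ∨ (b ∨ a))) ∨ not (d → (b ∨ b))) = max(0.93, 0) = 0.93
not (((b ∧ not not c) ∨ (((b → d) ∨ (b → d)) ∨ (b ∨ a))) ∨ not (d → (b ∨ b))): Gödel ¬ of 0.93 = 0 (operand ≠ 0)
not not (((b ∧ not not c) ∨ (((b → d) ∨ (b → d)) ∨ (b ∨ a))) ∨ not (d → (b ∨ b))): Gödel ¬ of 0 = 1 (operand is 0)
((b → a) ∧ not not (((b ∧ not not c) ∨ (((b → d) ∨ (b → d)) ∨ (b ∨ a))) ∨ not (d → (b ∨ b)))) = min(0.19, 1) = 0.19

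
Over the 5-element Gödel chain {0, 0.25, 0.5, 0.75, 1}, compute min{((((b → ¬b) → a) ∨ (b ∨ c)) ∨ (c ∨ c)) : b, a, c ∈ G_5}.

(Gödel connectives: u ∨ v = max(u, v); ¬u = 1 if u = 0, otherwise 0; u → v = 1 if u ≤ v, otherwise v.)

0.00

The minimum is attained at b = 0, a = 0, c = 0:
  ¬b: Gödel ¬ of 0 = 1 (operand is 0)
  (b → ¬b): 0 ≤ 1, so result = 1
  ((b → ¬b) → a): 1 > 0, so result = 0
  (b ∨ c) = max(0, 0) = 0
  (((b → ¬b) → a) ∨ (b ∨ c)) = max(0, 0) = 0
  (c ∨ c) = max(0, 0) = 0
  ((((b → ¬b) → a) ∨ (b ∨ c)) ∨ (c ∨ c)) = max(0, 0) = 0
Checking all 125 assignments confirms none give a value below 0.00.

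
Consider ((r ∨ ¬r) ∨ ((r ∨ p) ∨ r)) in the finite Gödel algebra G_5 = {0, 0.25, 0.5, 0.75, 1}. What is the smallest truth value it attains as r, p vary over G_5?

0.25

The minimum is attained at r = 0.25, p = 0:
  ¬r: Gödel ¬ of 0.25 = 0 (operand ≠ 0)
  (r ∨ ¬r) = max(0.25, 0) = 0.25
  (r ∨ p) = max(0.25, 0) = 0.25
  ((r ∨ p) ∨ r) = max(0.25, 0.25) = 0.25
  ((r ∨ ¬r) ∨ ((r ∨ p) ∨ r)) = max(0.25, 0.25) = 0.25
Checking all 25 assignments confirms none give a value below 0.25.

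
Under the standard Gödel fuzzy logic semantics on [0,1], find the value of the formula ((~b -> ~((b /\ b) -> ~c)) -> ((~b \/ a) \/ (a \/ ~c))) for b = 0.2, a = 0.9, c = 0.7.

~b: Gödel ¬ of 0.2 = 0 (operand ≠ 0)
(b /\ b) = min(0.2, 0.2) = 0.2
~c: Gödel ¬ of 0.7 = 0 (operand ≠ 0)
((b /\ b) -> ~c): 0.2 > 0, so result = 0
~((b /\ b) -> ~c): Gödel ¬ of 0 = 1 (operand is 0)
(~b -> ~((b /\ b) -> ~c)): 0 ≤ 1, so result = 1
~b: Gödel ¬ of 0.2 = 0 (operand ≠ 0)
(~b \/ a) = max(0, 0.9) = 0.9
~c: Gödel ¬ of 0.7 = 0 (operand ≠ 0)
(a \/ ~c) = max(0.9, 0) = 0.9
((~b \/ a) \/ (a \/ ~c)) = max(0.9, 0.9) = 0.9
((~b -> ~((b /\ b) -> ~c)) -> ((~b \/ a) \/ (a \/ ~c))): 1 > 0.9, so result = 0.9

0.90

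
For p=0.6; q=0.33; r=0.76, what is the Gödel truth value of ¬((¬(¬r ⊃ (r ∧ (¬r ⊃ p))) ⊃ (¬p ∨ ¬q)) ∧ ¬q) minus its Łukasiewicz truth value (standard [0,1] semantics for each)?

0.67

Gödel evaluation:
  ¬r: Gödel ¬ of 0.76 = 0 (operand ≠ 0)
  ¬r: Gödel ¬ of 0.76 = 0 (operand ≠ 0)
  (¬r ⊃ p): 0 ≤ 0.6, so result = 1
  (r ∧ (¬r ⊃ p)) = min(0.76, 1) = 0.76
  (¬r ⊃ (r ∧ (¬r ⊃ p))): 0 ≤ 0.76, so result = 1
  ¬(¬r ⊃ (r ∧ (¬r ⊃ p))): Gödel ¬ of 1 = 0 (operand ≠ 0)
  ¬p: Gödel ¬ of 0.6 = 0 (operand ≠ 0)
  ¬q: Gödel ¬ of 0.33 = 0 (operand ≠ 0)
  (¬p ∨ ¬q) = max(0, 0) = 0
  (¬(¬r ⊃ (r ∧ (¬r ⊃ p))) ⊃ (¬p ∨ ¬q)): 0 ≤ 0, so result = 1
  ¬q: Gödel ¬ of 0.33 = 0 (operand ≠ 0)
  ((¬(¬r ⊃ (r ∧ (¬r ⊃ p))) ⊃ (¬p ∨ ¬q)) ∧ ¬q) = min(1, 0) = 0
  ¬((¬(¬r ⊃ (r ∧ (¬r ⊃ p))) ⊃ (¬p ∨ ¬q)) ∧ ¬q): Gödel ¬ of 0 = 1 (operand is 0)
  Gödel value = 1
Łukasiewicz evaluation:
  ¬r: Łukasiewicz ¬ gives 1 − 0.76 = 0.24
  ¬r: Łukasiewicz ¬ gives 1 − 0.76 = 0.24
  (¬r ⊃ p): min(1, 1 − 0.24 + 0.6) = 1
  (r ∧ (¬r ⊃ p)) = min(0.76, 1) = 0.76
  (¬r ⊃ (r ∧ (¬r ⊃ p))): min(1, 1 − 0.24 + 0.76) = 1
  ¬(¬r ⊃ (r ∧ (¬r ⊃ p))): Łukasiewicz ¬ gives 1 − 1 = 0
  ¬p: Łukasiewicz ¬ gives 1 − 0.6 = 0.4
  ¬q: Łukasiewicz ¬ gives 1 − 0.33 = 0.67
  (¬p ∨ ¬q) = max(0.4, 0.67) = 0.67
  (¬(¬r ⊃ (r ∧ (¬r ⊃ p))) ⊃ (¬p ∨ ¬q)): min(1, 1 − 0 + 0.67) = 1
  ¬q: Łukasiewicz ¬ gives 1 − 0.33 = 0.67
  ((¬(¬r ⊃ (r ∧ (¬r ⊃ p))) ⊃ (¬p ∨ ¬q)) ∧ ¬q) = min(1, 0.67) = 0.67
  ¬((¬(¬r ⊃ (r ∧ (¬r ⊃ p))) ⊃ (¬p ∨ ¬q)) ∧ ¬q): Łukasiewicz ¬ gives 1 − 0.67 = 0.33
  Łukasiewicz value = 0.33
Difference: 1 − 0.33 = 0.67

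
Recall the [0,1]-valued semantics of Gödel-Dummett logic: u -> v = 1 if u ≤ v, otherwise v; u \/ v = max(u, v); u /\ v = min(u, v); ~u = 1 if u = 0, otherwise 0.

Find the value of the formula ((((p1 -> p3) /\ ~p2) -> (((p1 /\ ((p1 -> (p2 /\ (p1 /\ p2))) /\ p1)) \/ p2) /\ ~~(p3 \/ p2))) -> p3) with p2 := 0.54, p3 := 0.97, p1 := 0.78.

0.97

(p1 -> p3): 0.78 ≤ 0.97, so result = 1
~p2: Gödel ¬ of 0.54 = 0 (operand ≠ 0)
((p1 -> p3) /\ ~p2) = min(1, 0) = 0
(p1 /\ p2) = min(0.78, 0.54) = 0.54
(p2 /\ (p1 /\ p2)) = min(0.54, 0.54) = 0.54
(p1 -> (p2 /\ (p1 /\ p2))): 0.78 > 0.54, so result = 0.54
((p1 -> (p2 /\ (p1 /\ p2))) /\ p1) = min(0.54, 0.78) = 0.54
(p1 /\ ((p1 -> (p2 /\ (p1 /\ p2))) /\ p1)) = min(0.78, 0.54) = 0.54
((p1 /\ ((p1 -> (p2 /\ (p1 /\ p2))) /\ p1)) \/ p2) = max(0.54, 0.54) = 0.54
(p3 \/ p2) = max(0.97, 0.54) = 0.97
~(p3 \/ p2): Gödel ¬ of 0.97 = 0 (operand ≠ 0)
~~(p3 \/ p2): Gödel ¬ of 0 = 1 (operand is 0)
(((p1 /\ ((p1 -> (p2 /\ (p1 /\ p2))) /\ p1)) \/ p2) /\ ~~(p3 \/ p2)) = min(0.54, 1) = 0.54
(((p1 -> p3) /\ ~p2) -> (((p1 /\ ((p1 -> (p2 /\ (p1 /\ p2))) /\ p1)) \/ p2) /\ ~~(p3 \/ p2))): 0 ≤ 0.54, so result = 1
((((p1 -> p3) /\ ~p2) -> (((p1 /\ ((p1 -> (p2 /\ (p1 /\ p2))) /\ p1)) \/ p2) /\ ~~(p3 \/ p2))) -> p3): 1 > 0.97, so result = 0.97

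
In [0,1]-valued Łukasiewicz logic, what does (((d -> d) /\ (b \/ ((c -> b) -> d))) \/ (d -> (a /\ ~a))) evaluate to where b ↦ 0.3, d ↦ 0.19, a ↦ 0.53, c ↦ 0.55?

(d -> d): min(1, 1 − 0.19 + 0.19) = 1
(c -> b): min(1, 1 − 0.55 + 0.3) = 0.75
((c -> b) -> d): min(1, 1 − 0.75 + 0.19) = 0.44
(b \/ ((c -> b) -> d)) = max(0.3, 0.44) = 0.44
((d -> d) /\ (b \/ ((c -> b) -> d))) = min(1, 0.44) = 0.44
~a: Łukasiewicz ¬ gives 1 − 0.53 = 0.47
(a /\ ~a) = min(0.53, 0.47) = 0.47
(d -> (a /\ ~a)): min(1, 1 − 0.19 + 0.47) = 1
(((d -> d) /\ (b \/ ((c -> b) -> d))) \/ (d -> (a /\ ~a))) = max(0.44, 1) = 1

1.00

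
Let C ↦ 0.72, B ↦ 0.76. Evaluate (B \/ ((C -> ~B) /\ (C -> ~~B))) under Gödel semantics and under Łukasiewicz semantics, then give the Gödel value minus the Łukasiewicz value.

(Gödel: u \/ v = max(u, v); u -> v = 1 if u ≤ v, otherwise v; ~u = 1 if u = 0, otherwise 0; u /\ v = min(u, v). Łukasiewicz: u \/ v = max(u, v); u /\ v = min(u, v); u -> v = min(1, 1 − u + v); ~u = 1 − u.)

Gödel evaluation:
  ~B: Gödel ¬ of 0.76 = 0 (operand ≠ 0)
  (C -> ~B): 0.72 > 0, so result = 0
  ~B: Gödel ¬ of 0.76 = 0 (operand ≠ 0)
  ~~B: Gödel ¬ of 0 = 1 (operand is 0)
  (C -> ~~B): 0.72 ≤ 1, so result = 1
  ((C -> ~B) /\ (C -> ~~B)) = min(0, 1) = 0
  (B \/ ((C -> ~B) /\ (C -> ~~B))) = max(0.76, 0) = 0.76
  Gödel value = 0.76
Łukasiewicz evaluation:
  ~B: Łukasiewicz ¬ gives 1 − 0.76 = 0.24
  (C -> ~B): min(1, 1 − 0.72 + 0.24) = 0.52
  ~B: Łukasiewicz ¬ gives 1 − 0.76 = 0.24
  ~~B: Łukasiewicz ¬ gives 1 − 0.24 = 0.76
  (C -> ~~B): min(1, 1 − 0.72 + 0.76) = 1
  ((C -> ~B) /\ (C -> ~~B)) = min(0.52, 1) = 0.52
  (B \/ ((C -> ~B) /\ (C -> ~~B))) = max(0.76, 0.52) = 0.76
  Łukasiewicz value = 0.76
Difference: 0.76 − 0.76 = 0.00

0.00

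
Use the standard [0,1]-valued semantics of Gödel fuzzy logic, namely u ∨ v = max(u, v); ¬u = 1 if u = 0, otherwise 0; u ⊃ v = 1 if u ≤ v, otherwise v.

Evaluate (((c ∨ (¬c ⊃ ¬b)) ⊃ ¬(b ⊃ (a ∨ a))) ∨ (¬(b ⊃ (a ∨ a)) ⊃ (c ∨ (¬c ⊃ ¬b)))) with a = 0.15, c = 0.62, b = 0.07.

1.00

¬c: Gödel ¬ of 0.62 = 0 (operand ≠ 0)
¬b: Gödel ¬ of 0.07 = 0 (operand ≠ 0)
(¬c ⊃ ¬b): 0 ≤ 0, so result = 1
(c ∨ (¬c ⊃ ¬b)) = max(0.62, 1) = 1
(a ∨ a) = max(0.15, 0.15) = 0.15
(b ⊃ (a ∨ a)): 0.07 ≤ 0.15, so result = 1
¬(b ⊃ (a ∨ a)): Gödel ¬ of 1 = 0 (operand ≠ 0)
((c ∨ (¬c ⊃ ¬b)) ⊃ ¬(b ⊃ (a ∨ a))): 1 > 0, so result = 0
(a ∨ a) = max(0.15, 0.15) = 0.15
(b ⊃ (a ∨ a)): 0.07 ≤ 0.15, so result = 1
¬(b ⊃ (a ∨ a)): Gödel ¬ of 1 = 0 (operand ≠ 0)
¬c: Gödel ¬ of 0.62 = 0 (operand ≠ 0)
¬b: Gödel ¬ of 0.07 = 0 (operand ≠ 0)
(¬c ⊃ ¬b): 0 ≤ 0, so result = 1
(c ∨ (¬c ⊃ ¬b)) = max(0.62, 1) = 1
(¬(b ⊃ (a ∨ a)) ⊃ (c ∨ (¬c ⊃ ¬b))): 0 ≤ 1, so result = 1
(((c ∨ (¬c ⊃ ¬b)) ⊃ ¬(b ⊃ (a ∨ a))) ∨ (¬(b ⊃ (a ∨ a)) ⊃ (c ∨ (¬c ⊃ ¬b)))) = max(0, 1) = 1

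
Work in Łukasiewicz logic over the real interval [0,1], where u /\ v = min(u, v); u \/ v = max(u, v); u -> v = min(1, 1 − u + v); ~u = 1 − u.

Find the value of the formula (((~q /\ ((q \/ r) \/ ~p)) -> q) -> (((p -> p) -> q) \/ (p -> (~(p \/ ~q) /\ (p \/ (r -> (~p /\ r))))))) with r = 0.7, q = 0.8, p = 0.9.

0.80

~q: Łukasiewicz ¬ gives 1 − 0.8 = 0.2
(q \/ r) = max(0.8, 0.7) = 0.8
~p: Łukasiewicz ¬ gives 1 − 0.9 = 0.1
((q \/ r) \/ ~p) = max(0.8, 0.1) = 0.8
(~q /\ ((q \/ r) \/ ~p)) = min(0.2, 0.8) = 0.2
((~q /\ ((q \/ r) \/ ~p)) -> q): min(1, 1 − 0.2 + 0.8) = 1
(p -> p): min(1, 1 − 0.9 + 0.9) = 1
((p -> p) -> q): min(1, 1 − 1 + 0.8) = 0.8
~q: Łukasiewicz ¬ gives 1 − 0.8 = 0.2
(p \/ ~q) = max(0.9, 0.2) = 0.9
~(p \/ ~q): Łukasiewicz ¬ gives 1 − 0.9 = 0.1
~p: Łukasiewicz ¬ gives 1 − 0.9 = 0.1
(~p /\ r) = min(0.1, 0.7) = 0.1
(r -> (~p /\ r)): min(1, 1 − 0.7 + 0.1) = 0.4
(p \/ (r -> (~p /\ r))) = max(0.9, 0.4) = 0.9
(~(p \/ ~q) /\ (p \/ (r -> (~p /\ r)))) = min(0.1, 0.9) = 0.1
(p -> (~(p \/ ~q) /\ (p \/ (r -> (~p /\ r))))): min(1, 1 − 0.9 + 0.1) = 0.2
(((p -> p) -> q) \/ (p -> (~(p \/ ~q) /\ (p \/ (r -> (~p /\ r)))))) = max(0.8, 0.2) = 0.8
(((~q /\ ((q \/ r) \/ ~p)) -> q) -> (((p -> p) -> q) \/ (p -> (~(p \/ ~q) /\ (p \/ (r -> (~p /\ r))))))): min(1, 1 − 1 + 0.8) = 0.8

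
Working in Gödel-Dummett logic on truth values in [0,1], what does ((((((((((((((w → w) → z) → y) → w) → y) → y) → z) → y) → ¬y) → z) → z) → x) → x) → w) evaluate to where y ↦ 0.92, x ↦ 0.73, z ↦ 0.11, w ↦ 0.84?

1.00

(w → w): 0.84 ≤ 0.84, so result = 1
((w → w) → z): 1 > 0.11, so result = 0.11
(((w → w) → z) → y): 0.11 ≤ 0.92, so result = 1
((((w → w) → z) → y) → w): 1 > 0.84, so result = 0.84
(((((w → w) → z) → y) → w) → y): 0.84 ≤ 0.92, so result = 1
((((((w → w) → z) → y) → w) → y) → y): 1 > 0.92, so result = 0.92
(((((((w → w) → z) → y) → w) → y) → y) → z): 0.92 > 0.11, so result = 0.11
((((((((w → w) → z) → y) → w) → y) → y) → z) → y): 0.11 ≤ 0.92, so result = 1
¬y: Gödel ¬ of 0.92 = 0 (operand ≠ 0)
(((((((((w → w) → z) → y) → w) → y) → y) → z) → y) → ¬y): 1 > 0, so result = 0
((((((((((w → w) → z) → y) → w) → y) → y) → z) → y) → ¬y) → z): 0 ≤ 0.11, so result = 1
(((((((((((w → w) → z) → y) → w) → y) → y) → z) → y) → ¬y) → z) → z): 1 > 0.11, so result = 0.11
((((((((((((w → w) → z) → y) → w) → y) → y) → z) → y) → ¬y) → z) → z) → x): 0.11 ≤ 0.73, so result = 1
(((((((((((((w → w) → z) → y) → w) → y) → y) → z) → y) → ¬y) → z) → z) → x) → x): 1 > 0.73, so result = 0.73
((((((((((((((w → w) → z) → y) → w) → y) → y) → z) → y) → ¬y) → z) → z) → x) → x) → w): 0.73 ≤ 0.84, so result = 1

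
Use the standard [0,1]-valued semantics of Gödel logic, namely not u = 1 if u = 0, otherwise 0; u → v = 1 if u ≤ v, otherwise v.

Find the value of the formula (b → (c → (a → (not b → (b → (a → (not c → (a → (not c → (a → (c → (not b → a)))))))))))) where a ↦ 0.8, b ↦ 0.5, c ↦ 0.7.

1.00

not b: Gödel ¬ of 0.5 = 0 (operand ≠ 0)
not c: Gödel ¬ of 0.7 = 0 (operand ≠ 0)
not c: Gödel ¬ of 0.7 = 0 (operand ≠ 0)
not b: Gödel ¬ of 0.5 = 0 (operand ≠ 0)
(not b → a): 0 ≤ 0.8, so result = 1
(c → (not b → a)): 0.7 ≤ 1, so result = 1
(a → (c → (not b → a))): 0.8 ≤ 1, so result = 1
(not c → (a → (c → (not b → a)))): 0 ≤ 1, so result = 1
(a → (not c → (a → (c → (not b → a))))): 0.8 ≤ 1, so result = 1
(not c → (a → (not c → (a → (c → (not b → a)))))): 0 ≤ 1, so result = 1
(a → (not c → (a → (not c → (a → (c → (not b → a))))))): 0.8 ≤ 1, so result = 1
(b → (a → (not c → (a → (not c → (a → (c → (not b → a)))))))): 0.5 ≤ 1, so result = 1
(not b → (b → (a → (not c → (a → (not c → (a → (c → (not b → a))))))))): 0 ≤ 1, so result = 1
(a → (not b → (b → (a → (not c → (a → (not c → (a → (c → (not b → a)))))))))): 0.8 ≤ 1, so result = 1
(c → (a → (not b → (b → (a → (not c → (a → (not c → (a → (c → (not b → a))))))))))): 0.7 ≤ 1, so result = 1
(b → (c → (a → (not b → (b → (a → (not c → (a → (not c → (a → (c → (not b → a)))))))))))): 0.5 ≤ 1, so result = 1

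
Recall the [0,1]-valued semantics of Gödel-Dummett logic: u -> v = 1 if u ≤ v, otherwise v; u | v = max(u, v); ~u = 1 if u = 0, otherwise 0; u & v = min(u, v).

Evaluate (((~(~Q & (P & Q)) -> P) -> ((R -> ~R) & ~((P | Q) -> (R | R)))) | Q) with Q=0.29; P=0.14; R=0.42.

~Q: Gödel ¬ of 0.29 = 0 (operand ≠ 0)
(P & Q) = min(0.14, 0.29) = 0.14
(~Q & (P & Q)) = min(0, 0.14) = 0
~(~Q & (P & Q)): Gödel ¬ of 0 = 1 (operand is 0)
(~(~Q & (P & Q)) -> P): 1 > 0.14, so result = 0.14
~R: Gödel ¬ of 0.42 = 0 (operand ≠ 0)
(R -> ~R): 0.42 > 0, so result = 0
(P | Q) = max(0.14, 0.29) = 0.29
(R | R) = max(0.42, 0.42) = 0.42
((P | Q) -> (R | R)): 0.29 ≤ 0.42, so result = 1
~((P | Q) -> (R | R)): Gödel ¬ of 1 = 0 (operand ≠ 0)
((R -> ~R) & ~((P | Q) -> (R | R))) = min(0, 0) = 0
((~(~Q & (P & Q)) -> P) -> ((R -> ~R) & ~((P | Q) -> (R | R)))): 0.14 > 0, so result = 0
(((~(~Q & (P & Q)) -> P) -> ((R -> ~R) & ~((P | Q) -> (R | R)))) | Q) = max(0, 0.29) = 0.29

0.29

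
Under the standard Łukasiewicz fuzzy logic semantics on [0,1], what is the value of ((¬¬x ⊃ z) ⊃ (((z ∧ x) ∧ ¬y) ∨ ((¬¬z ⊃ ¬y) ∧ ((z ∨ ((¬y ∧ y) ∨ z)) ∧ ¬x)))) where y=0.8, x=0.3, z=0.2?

0.30

¬x: Łukasiewicz ¬ gives 1 − 0.3 = 0.7
¬¬x: Łukasiewicz ¬ gives 1 − 0.7 = 0.3
(¬¬x ⊃ z): min(1, 1 − 0.3 + 0.2) = 0.9
(z ∧ x) = min(0.2, 0.3) = 0.2
¬y: Łukasiewicz ¬ gives 1 − 0.8 = 0.2
((z ∧ x) ∧ ¬y) = min(0.2, 0.2) = 0.2
¬z: Łukasiewicz ¬ gives 1 − 0.2 = 0.8
¬¬z: Łukasiewicz ¬ gives 1 − 0.8 = 0.2
¬y: Łukasiewicz ¬ gives 1 − 0.8 = 0.2
(¬¬z ⊃ ¬y): min(1, 1 − 0.2 + 0.2) = 1
¬y: Łukasiewicz ¬ gives 1 − 0.8 = 0.2
(¬y ∧ y) = min(0.2, 0.8) = 0.2
((¬y ∧ y) ∨ z) = max(0.2, 0.2) = 0.2
(z ∨ ((¬y ∧ y) ∨ z)) = max(0.2, 0.2) = 0.2
¬x: Łukasiewicz ¬ gives 1 − 0.3 = 0.7
((z ∨ ((¬y ∧ y) ∨ z)) ∧ ¬x) = min(0.2, 0.7) = 0.2
((¬¬z ⊃ ¬y) ∧ ((z ∨ ((¬y ∧ y) ∨ z)) ∧ ¬x)) = min(1, 0.2) = 0.2
(((z ∧ x) ∧ ¬y) ∨ ((¬¬z ⊃ ¬y) ∧ ((z ∨ ((¬y ∧ y) ∨ z)) ∧ ¬x))) = max(0.2, 0.2) = 0.2
((¬¬x ⊃ z) ⊃ (((z ∧ x) ∧ ¬y) ∨ ((¬¬z ⊃ ¬y) ∧ ((z ∨ ((¬y ∧ y) ∨ z)) ∧ ¬x)))): min(1, 1 − 0.9 + 0.2) = 0.3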